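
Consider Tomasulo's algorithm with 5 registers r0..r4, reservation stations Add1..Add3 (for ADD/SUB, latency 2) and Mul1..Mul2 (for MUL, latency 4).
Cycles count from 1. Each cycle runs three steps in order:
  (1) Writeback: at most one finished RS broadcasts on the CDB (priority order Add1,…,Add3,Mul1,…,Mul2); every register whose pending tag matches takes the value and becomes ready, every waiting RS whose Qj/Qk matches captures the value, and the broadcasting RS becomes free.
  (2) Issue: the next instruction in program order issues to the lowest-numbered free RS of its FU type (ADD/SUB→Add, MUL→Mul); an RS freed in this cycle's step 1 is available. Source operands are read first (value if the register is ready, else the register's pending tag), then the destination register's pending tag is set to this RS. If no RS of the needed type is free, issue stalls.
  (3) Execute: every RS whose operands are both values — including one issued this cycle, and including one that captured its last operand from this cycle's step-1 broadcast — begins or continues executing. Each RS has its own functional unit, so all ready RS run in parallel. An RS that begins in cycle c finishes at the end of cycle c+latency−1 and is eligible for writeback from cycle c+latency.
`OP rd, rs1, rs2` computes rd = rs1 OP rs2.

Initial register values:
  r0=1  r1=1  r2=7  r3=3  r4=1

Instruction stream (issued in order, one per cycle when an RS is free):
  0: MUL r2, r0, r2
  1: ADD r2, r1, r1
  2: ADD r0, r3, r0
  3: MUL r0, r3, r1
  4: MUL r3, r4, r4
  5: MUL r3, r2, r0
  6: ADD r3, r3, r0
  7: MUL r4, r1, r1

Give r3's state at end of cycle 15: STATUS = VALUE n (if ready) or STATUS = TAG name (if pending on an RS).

STATUS = VALUE 9

  c1: issue MUL r2<-Mul1  regs: r0:1,r1:1,r2:Mul1,r3:3,r4:1
  c2: issue ADD r2<-Add1  regs: r0:1,r1:1,r2:Add1,r3:3,r4:1
  c3: issue ADD r0<-Add2  regs: r0:Add2,r1:1,r2:Add1,r3:3,r4:1
  c4: CDB Add1=2; issue MUL r0<-Mul2  regs: r0:Mul2,r1:1,r2:2,r3:3,r4:1
  c5: CDB Add2=4; stall  regs: r0:Mul2,r1:1,r2:2,r3:3,r4:1
  c6: CDB Mul1=7; issue MUL r3<-Mul1  regs: r0:Mul2,r1:1,r2:2,r3:Mul1,r4:1
  c7: stall  regs: r0:Mul2,r1:1,r2:2,r3:Mul1,r4:1
  c8: CDB Mul2=3; issue MUL r3<-Mul2  regs: r0:3,r1:1,r2:2,r3:Mul2,r4:1
  c9: issue ADD r3<-Add1  regs: r0:3,r1:1,r2:2,r3:Add1,r4:1
  c10: CDB Mul1=1; issue MUL r4<-Mul1  regs: r0:3,r1:1,r2:2,r3:Add1,r4:Mul1
  c11: -  regs: r0:3,r1:1,r2:2,r3:Add1,r4:Mul1
  c12: CDB Mul2=6  regs: r0:3,r1:1,r2:2,r3:Add1,r4:Mul1
  c13: -  regs: r0:3,r1:1,r2:2,r3:Add1,r4:Mul1
  c14: CDB Add1=9  regs: r0:3,r1:1,r2:2,r3:9,r4:Mul1
  c15: CDB Mul1=1  regs: r0:3,r1:1,r2:2,r3:9,r4:1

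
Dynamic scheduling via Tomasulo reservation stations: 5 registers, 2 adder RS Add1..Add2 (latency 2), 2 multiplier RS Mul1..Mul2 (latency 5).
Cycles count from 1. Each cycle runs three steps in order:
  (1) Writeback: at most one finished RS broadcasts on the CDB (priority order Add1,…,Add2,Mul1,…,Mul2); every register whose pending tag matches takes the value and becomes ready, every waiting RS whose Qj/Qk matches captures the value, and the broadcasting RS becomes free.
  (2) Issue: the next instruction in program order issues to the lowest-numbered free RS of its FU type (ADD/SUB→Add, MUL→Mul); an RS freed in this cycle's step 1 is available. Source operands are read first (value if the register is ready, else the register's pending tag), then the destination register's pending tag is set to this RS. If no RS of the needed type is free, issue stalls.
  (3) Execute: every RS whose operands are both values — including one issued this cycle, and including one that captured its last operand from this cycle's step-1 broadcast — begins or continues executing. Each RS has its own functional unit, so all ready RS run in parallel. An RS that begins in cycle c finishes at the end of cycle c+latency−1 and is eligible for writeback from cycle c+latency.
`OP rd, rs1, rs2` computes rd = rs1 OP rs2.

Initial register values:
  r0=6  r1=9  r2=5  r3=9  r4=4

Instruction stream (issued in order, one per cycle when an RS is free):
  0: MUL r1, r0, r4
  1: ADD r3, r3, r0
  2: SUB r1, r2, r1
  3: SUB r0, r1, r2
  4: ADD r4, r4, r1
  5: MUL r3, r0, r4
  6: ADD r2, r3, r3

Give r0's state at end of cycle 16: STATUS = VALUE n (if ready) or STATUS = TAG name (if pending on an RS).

  c1: issue MUL r1<-Mul1  regs: r0:6,r1:Mul1,r2:5,r3:9,r4:4
  c2: issue ADD r3<-Add1  regs: r0:6,r1:Mul1,r2:5,r3:Add1,r4:4
  c3: issue SUB r1<-Add2  regs: r0:6,r1:Add2,r2:5,r3:Add1,r4:4
  c4: CDB Add1=15; issue SUB r0<-Add1  regs: r0:Add1,r1:Add2,r2:5,r3:15,r4:4
  c5: stall  regs: r0:Add1,r1:Add2,r2:5,r3:15,r4:4
  c6: CDB Mul1=24; stall  regs: r0:Add1,r1:Add2,r2:5,r3:15,r4:4
  c7: stall  regs: r0:Add1,r1:Add2,r2:5,r3:15,r4:4
  c8: CDB Add2=-19; issue ADD r4<-Add2  regs: r0:Add1,r1:-19,r2:5,r3:15,r4:Add2
  c9: issue MUL r3<-Mul1  regs: r0:Add1,r1:-19,r2:5,r3:Mul1,r4:Add2
  c10: CDB Add1=-24; issue ADD r2<-Add1  regs: r0:-24,r1:-19,r2:Add1,r3:Mul1,r4:Add2
  c11: CDB Add2=-15  regs: r0:-24,r1:-19,r2:Add1,r3:Mul1,r4:-15
  c12: -  regs: r0:-24,r1:-19,r2:Add1,r3:Mul1,r4:-15
  c13: -  regs: r0:-24,r1:-19,r2:Add1,r3:Mul1,r4:-15
  c14: -  regs: r0:-24,r1:-19,r2:Add1,r3:Mul1,r4:-15
  c15: -  regs: r0:-24,r1:-19,r2:Add1,r3:Mul1,r4:-15
  c16: CDB Mul1=360  regs: r0:-24,r1:-19,r2:Add1,r3:360,r4:-15

STATUS = VALUE -24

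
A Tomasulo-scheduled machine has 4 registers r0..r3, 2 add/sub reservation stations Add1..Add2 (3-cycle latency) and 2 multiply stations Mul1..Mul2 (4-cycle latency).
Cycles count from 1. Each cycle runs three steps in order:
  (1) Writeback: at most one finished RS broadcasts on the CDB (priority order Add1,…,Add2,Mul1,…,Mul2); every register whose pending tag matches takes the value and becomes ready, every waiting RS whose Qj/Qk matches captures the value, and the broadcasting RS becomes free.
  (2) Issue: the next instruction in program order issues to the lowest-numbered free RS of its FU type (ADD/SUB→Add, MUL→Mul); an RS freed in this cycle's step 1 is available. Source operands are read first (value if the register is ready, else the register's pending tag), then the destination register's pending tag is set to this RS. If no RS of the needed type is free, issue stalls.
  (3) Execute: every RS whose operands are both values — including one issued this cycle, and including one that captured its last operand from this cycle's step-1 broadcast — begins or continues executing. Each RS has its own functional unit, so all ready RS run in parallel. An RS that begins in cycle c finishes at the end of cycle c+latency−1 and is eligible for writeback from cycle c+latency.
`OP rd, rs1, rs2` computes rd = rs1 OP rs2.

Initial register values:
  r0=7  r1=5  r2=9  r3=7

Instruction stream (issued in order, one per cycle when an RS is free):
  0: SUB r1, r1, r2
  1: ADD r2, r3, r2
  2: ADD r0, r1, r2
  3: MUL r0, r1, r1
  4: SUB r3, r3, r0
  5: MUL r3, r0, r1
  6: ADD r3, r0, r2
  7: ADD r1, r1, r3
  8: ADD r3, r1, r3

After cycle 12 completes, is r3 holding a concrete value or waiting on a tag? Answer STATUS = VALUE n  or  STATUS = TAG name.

cycle 1: issue SUB r1<-Add1 // r0:7,r1:Add1,r2:9,r3:7
cycle 2: issue ADD r2<-Add2 // r0:7,r1:Add1,r2:Add2,r3:7
cycle 3: stall // r0:7,r1:Add1,r2:Add2,r3:7
cycle 4: CDB Add1=-4; issue ADD r0<-Add1 // r0:Add1,r1:-4,r2:Add2,r3:7
cycle 5: CDB Add2=16; issue MUL r0<-Mul1 // r0:Mul1,r1:-4,r2:16,r3:7
cycle 6: issue SUB r3<-Add2 // r0:Mul1,r1:-4,r2:16,r3:Add2
cycle 7: issue MUL r3<-Mul2 // r0:Mul1,r1:-4,r2:16,r3:Mul2
cycle 8: CDB Add1=12; issue ADD r3<-Add1 // r0:Mul1,r1:-4,r2:16,r3:Add1
cycle 9: CDB Mul1=16; stall // r0:16,r1:-4,r2:16,r3:Add1
cycle 10: stall // r0:16,r1:-4,r2:16,r3:Add1
cycle 11: stall // r0:16,r1:-4,r2:16,r3:Add1
cycle 12: CDB Add1=32; issue ADD r1<-Add1 // r0:16,r1:Add1,r2:16,r3:32

STATUS = VALUE 32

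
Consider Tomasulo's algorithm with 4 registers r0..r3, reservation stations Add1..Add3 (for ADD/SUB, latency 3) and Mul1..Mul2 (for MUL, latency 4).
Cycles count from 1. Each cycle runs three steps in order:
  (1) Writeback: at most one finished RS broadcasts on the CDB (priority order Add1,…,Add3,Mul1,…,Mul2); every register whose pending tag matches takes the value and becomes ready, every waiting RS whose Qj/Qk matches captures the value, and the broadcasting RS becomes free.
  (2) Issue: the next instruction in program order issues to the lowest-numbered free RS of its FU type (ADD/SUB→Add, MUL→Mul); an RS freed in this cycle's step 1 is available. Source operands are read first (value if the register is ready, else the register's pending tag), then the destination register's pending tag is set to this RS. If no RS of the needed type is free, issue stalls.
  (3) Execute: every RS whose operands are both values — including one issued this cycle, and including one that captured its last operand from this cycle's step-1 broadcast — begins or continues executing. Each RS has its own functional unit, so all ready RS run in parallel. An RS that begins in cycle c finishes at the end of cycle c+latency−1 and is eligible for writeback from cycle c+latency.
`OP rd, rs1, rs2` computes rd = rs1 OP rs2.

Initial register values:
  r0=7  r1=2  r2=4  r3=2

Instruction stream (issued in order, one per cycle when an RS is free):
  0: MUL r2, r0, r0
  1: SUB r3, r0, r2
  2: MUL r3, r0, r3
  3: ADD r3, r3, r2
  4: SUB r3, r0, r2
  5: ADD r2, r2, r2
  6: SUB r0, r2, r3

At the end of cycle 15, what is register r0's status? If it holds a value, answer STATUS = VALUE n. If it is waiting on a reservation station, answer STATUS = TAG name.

  c1: issue MUL r2<-Mul1  regs: r0:7,r1:2,r2:Mul1,r3:2
  c2: issue SUB r3<-Add1  regs: r0:7,r1:2,r2:Mul1,r3:Add1
  c3: issue MUL r3<-Mul2  regs: r0:7,r1:2,r2:Mul1,r3:Mul2
  c4: issue ADD r3<-Add2  regs: r0:7,r1:2,r2:Mul1,r3:Add2
  c5: CDB Mul1=49; issue SUB r3<-Add3  regs: r0:7,r1:2,r2:49,r3:Add3
  c6: stall  regs: r0:7,r1:2,r2:49,r3:Add3
  c7: stall  regs: r0:7,r1:2,r2:49,r3:Add3
  c8: CDB Add1=-42; issue ADD r2<-Add1  regs: r0:7,r1:2,r2:Add1,r3:Add3
  c9: CDB Add3=-42; issue SUB r0<-Add3  regs: r0:Add3,r1:2,r2:Add1,r3:-42
  c10: -  regs: r0:Add3,r1:2,r2:Add1,r3:-42
  c11: CDB Add1=98  regs: r0:Add3,r1:2,r2:98,r3:-42
  c12: CDB Mul2=-294  regs: r0:Add3,r1:2,r2:98,r3:-42
  c13: -  regs: r0:Add3,r1:2,r2:98,r3:-42
  c14: CDB Add3=140  regs: r0:140,r1:2,r2:98,r3:-42
  c15: CDB Add2=-245  regs: r0:140,r1:2,r2:98,r3:-42

STATUS = VALUE 140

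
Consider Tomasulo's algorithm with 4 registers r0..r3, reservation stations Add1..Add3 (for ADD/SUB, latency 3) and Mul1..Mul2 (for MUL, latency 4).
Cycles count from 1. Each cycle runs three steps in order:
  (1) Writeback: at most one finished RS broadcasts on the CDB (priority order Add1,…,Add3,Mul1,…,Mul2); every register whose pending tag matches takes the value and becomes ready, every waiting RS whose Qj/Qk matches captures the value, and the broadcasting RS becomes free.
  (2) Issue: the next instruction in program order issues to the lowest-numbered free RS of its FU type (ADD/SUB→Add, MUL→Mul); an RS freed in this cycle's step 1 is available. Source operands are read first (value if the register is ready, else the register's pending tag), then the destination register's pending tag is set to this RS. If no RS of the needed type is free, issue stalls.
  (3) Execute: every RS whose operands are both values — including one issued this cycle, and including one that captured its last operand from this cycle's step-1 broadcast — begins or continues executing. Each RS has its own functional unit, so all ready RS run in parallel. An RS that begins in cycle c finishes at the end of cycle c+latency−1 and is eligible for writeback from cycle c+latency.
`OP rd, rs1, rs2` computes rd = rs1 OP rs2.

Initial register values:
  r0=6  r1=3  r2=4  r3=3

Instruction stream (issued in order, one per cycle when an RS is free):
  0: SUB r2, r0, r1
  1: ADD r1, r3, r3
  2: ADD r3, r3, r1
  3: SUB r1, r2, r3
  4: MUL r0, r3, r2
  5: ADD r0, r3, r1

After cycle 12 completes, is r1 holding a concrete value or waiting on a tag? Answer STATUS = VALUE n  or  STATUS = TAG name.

STATUS = VALUE -6

cycle 1: issue SUB r2<-Add1 // r0:6,r1:3,r2:Add1,r3:3
cycle 2: issue ADD r1<-Add2 // r0:6,r1:Add2,r2:Add1,r3:3
cycle 3: issue ADD r3<-Add3 // r0:6,r1:Add2,r2:Add1,r3:Add3
cycle 4: CDB Add1=3; issue SUB r1<-Add1 // r0:6,r1:Add1,r2:3,r3:Add3
cycle 5: CDB Add2=6; issue MUL r0<-Mul1 // r0:Mul1,r1:Add1,r2:3,r3:Add3
cycle 6: issue ADD r0<-Add2 // r0:Add2,r1:Add1,r2:3,r3:Add3
cycle 7: - // r0:Add2,r1:Add1,r2:3,r3:Add3
cycle 8: CDB Add3=9 // r0:Add2,r1:Add1,r2:3,r3:9
cycle 9: - // r0:Add2,r1:Add1,r2:3,r3:9
cycle 10: - // r0:Add2,r1:Add1,r2:3,r3:9
cycle 11: CDB Add1=-6 // r0:Add2,r1:-6,r2:3,r3:9
cycle 12: CDB Mul1=27 // r0:Add2,r1:-6,r2:3,r3:9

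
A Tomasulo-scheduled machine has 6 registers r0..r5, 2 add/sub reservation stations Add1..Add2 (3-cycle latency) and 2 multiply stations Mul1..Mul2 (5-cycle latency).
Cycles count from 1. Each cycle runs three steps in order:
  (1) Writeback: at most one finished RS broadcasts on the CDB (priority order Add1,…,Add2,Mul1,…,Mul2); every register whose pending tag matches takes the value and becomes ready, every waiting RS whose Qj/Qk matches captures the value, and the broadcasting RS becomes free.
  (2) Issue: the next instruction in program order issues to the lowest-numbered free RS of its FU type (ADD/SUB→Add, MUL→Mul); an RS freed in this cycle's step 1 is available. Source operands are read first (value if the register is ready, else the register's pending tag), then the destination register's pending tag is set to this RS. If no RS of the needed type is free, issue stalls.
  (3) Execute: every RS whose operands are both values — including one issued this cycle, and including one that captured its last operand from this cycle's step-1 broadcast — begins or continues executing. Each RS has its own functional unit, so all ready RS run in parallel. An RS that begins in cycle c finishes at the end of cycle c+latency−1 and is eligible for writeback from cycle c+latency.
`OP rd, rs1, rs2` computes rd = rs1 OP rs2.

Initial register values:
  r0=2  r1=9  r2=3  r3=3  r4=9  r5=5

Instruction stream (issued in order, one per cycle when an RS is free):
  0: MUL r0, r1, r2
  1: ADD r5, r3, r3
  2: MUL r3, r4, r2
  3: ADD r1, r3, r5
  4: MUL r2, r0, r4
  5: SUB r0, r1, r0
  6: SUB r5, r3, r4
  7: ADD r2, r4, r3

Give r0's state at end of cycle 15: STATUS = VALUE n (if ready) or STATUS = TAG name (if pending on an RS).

  c1: issue MUL r0<-Mul1  regs: r0:Mul1,r1:9,r2:3,r3:3,r4:9,r5:5
  c2: issue ADD r5<-Add1  regs: r0:Mul1,r1:9,r2:3,r3:3,r4:9,r5:Add1
  c3: issue MUL r3<-Mul2  regs: r0:Mul1,r1:9,r2:3,r3:Mul2,r4:9,r5:Add1
  c4: issue ADD r1<-Add2  regs: r0:Mul1,r1:Add2,r2:3,r3:Mul2,r4:9,r5:Add1
  c5: CDB Add1=6; stall  regs: r0:Mul1,r1:Add2,r2:3,r3:Mul2,r4:9,r5:6
  c6: CDB Mul1=27; issue MUL r2<-Mul1  regs: r0:27,r1:Add2,r2:Mul1,r3:Mul2,r4:9,r5:6
  c7: issue SUB r0<-Add1  regs: r0:Add1,r1:Add2,r2:Mul1,r3:Mul2,r4:9,r5:6
  c8: CDB Mul2=27; stall  regs: r0:Add1,r1:Add2,r2:Mul1,r3:27,r4:9,r5:6
  c9: stall  regs: r0:Add1,r1:Add2,r2:Mul1,r3:27,r4:9,r5:6
  c10: stall  regs: r0:Add1,r1:Add2,r2:Mul1,r3:27,r4:9,r5:6
  c11: CDB Add2=33; issue SUB r5<-Add2  regs: r0:Add1,r1:33,r2:Mul1,r3:27,r4:9,r5:Add2
  c12: CDB Mul1=243; stall  regs: r0:Add1,r1:33,r2:243,r3:27,r4:9,r5:Add2
  c13: stall  regs: r0:Add1,r1:33,r2:243,r3:27,r4:9,r5:Add2
  c14: CDB Add1=6; issue ADD r2<-Add1  regs: r0:6,r1:33,r2:Add1,r3:27,r4:9,r5:Add2
  c15: CDB Add2=18  regs: r0:6,r1:33,r2:Add1,r3:27,r4:9,r5:18

STATUS = VALUE 6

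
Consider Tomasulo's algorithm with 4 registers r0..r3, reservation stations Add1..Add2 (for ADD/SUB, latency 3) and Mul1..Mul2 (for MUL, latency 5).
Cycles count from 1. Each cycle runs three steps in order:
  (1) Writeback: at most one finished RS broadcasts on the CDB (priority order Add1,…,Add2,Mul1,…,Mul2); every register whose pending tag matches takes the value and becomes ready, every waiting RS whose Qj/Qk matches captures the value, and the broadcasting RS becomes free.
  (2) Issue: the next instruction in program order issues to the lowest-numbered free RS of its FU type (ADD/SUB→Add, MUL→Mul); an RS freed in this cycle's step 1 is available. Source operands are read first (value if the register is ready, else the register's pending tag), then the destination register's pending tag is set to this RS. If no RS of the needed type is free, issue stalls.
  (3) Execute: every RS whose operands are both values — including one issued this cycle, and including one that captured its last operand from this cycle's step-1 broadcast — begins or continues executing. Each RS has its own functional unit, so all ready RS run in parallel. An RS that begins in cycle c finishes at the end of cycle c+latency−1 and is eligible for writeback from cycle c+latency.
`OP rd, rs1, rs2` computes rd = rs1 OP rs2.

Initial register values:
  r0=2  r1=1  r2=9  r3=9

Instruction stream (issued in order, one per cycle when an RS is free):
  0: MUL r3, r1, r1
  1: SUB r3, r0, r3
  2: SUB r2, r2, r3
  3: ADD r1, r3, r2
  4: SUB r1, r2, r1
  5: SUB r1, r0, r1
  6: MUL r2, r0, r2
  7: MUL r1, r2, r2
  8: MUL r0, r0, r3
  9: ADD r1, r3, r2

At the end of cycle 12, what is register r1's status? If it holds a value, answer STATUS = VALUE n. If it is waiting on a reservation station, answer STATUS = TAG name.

c1: issue MUL r3<-Mul1 | r0:2,r1:1,r2:9,r3:Mul1
c2: issue SUB r3<-Add1 | r0:2,r1:1,r2:9,r3:Add1
c3: issue SUB r2<-Add2 | r0:2,r1:1,r2:Add2,r3:Add1
c4: stall | r0:2,r1:1,r2:Add2,r3:Add1
c5: stall | r0:2,r1:1,r2:Add2,r3:Add1
c6: CDB Mul1=1; stall | r0:2,r1:1,r2:Add2,r3:Add1
c7: stall | r0:2,r1:1,r2:Add2,r3:Add1
c8: stall | r0:2,r1:1,r2:Add2,r3:Add1
c9: CDB Add1=1; issue ADD r1<-Add1 | r0:2,r1:Add1,r2:Add2,r3:1
c10: stall | r0:2,r1:Add1,r2:Add2,r3:1
c11: stall | r0:2,r1:Add1,r2:Add2,r3:1
c12: CDB Add2=8; issue SUB r1<-Add2 | r0:2,r1:Add2,r2:8,r3:1

STATUS = TAG Add2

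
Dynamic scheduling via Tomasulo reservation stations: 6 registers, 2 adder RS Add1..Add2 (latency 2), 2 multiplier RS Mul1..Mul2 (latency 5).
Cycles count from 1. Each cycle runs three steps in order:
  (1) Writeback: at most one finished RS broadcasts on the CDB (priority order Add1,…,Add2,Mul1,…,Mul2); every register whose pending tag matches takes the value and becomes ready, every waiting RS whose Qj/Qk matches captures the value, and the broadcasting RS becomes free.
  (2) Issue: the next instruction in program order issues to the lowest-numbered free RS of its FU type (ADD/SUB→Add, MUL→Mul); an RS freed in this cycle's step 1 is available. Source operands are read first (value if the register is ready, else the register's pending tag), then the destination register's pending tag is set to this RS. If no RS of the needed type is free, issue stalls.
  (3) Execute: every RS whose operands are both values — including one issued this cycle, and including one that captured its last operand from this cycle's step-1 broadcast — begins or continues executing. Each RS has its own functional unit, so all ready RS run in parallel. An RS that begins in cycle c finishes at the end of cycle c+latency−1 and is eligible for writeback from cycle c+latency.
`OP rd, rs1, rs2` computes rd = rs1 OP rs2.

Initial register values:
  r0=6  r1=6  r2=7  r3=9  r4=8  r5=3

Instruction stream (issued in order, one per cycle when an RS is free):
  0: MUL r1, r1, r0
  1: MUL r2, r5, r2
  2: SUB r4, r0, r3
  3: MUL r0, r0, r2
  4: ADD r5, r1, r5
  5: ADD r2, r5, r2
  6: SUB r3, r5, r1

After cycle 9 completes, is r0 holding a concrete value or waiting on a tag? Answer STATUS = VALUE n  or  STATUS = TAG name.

STATUS = TAG Mul1

  c1: issue MUL r1<-Mul1  regs: r0:6,r1:Mul1,r2:7,r3:9,r4:8,r5:3
  c2: issue MUL r2<-Mul2  regs: r0:6,r1:Mul1,r2:Mul2,r3:9,r4:8,r5:3
  c3: issue SUB r4<-Add1  regs: r0:6,r1:Mul1,r2:Mul2,r3:9,r4:Add1,r5:3
  c4: stall  regs: r0:6,r1:Mul1,r2:Mul2,r3:9,r4:Add1,r5:3
  c5: CDB Add1=-3; stall  regs: r0:6,r1:Mul1,r2:Mul2,r3:9,r4:-3,r5:3
  c6: CDB Mul1=36; issue MUL r0<-Mul1  regs: r0:Mul1,r1:36,r2:Mul2,r3:9,r4:-3,r5:3
  c7: CDB Mul2=21; issue ADD r5<-Add1  regs: r0:Mul1,r1:36,r2:21,r3:9,r4:-3,r5:Add1
  c8: issue ADD r2<-Add2  regs: r0:Mul1,r1:36,r2:Add2,r3:9,r4:-3,r5:Add1
  c9: CDB Add1=39; issue SUB r3<-Add1  regs: r0:Mul1,r1:36,r2:Add2,r3:Add1,r4:-3,r5:39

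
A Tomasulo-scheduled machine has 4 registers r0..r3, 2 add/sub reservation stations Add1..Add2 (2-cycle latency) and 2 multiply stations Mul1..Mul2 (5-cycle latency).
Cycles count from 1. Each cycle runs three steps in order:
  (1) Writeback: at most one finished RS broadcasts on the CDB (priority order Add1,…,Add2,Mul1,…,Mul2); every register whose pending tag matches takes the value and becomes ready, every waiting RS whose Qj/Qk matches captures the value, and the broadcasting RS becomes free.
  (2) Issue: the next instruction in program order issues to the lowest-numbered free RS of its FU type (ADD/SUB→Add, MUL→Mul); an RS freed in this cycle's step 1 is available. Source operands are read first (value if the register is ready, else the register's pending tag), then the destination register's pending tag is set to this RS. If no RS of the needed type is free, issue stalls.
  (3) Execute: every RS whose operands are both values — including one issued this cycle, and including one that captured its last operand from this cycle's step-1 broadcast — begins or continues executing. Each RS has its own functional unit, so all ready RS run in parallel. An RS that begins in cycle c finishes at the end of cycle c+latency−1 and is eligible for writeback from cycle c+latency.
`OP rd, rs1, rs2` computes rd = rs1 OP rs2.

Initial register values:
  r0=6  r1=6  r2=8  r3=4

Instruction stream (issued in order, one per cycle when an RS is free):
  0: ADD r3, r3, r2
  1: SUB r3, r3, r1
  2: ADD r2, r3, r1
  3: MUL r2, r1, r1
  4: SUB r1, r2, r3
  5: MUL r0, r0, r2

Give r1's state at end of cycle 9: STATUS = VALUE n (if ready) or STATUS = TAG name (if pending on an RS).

STATUS = TAG Add2

cycle 1: issue ADD r3<-Add1 // r0:6,r1:6,r2:8,r3:Add1
cycle 2: issue SUB r3<-Add2 // r0:6,r1:6,r2:8,r3:Add2
cycle 3: CDB Add1=12; issue ADD r2<-Add1 // r0:6,r1:6,r2:Add1,r3:Add2
cycle 4: issue MUL r2<-Mul1 // r0:6,r1:6,r2:Mul1,r3:Add2
cycle 5: CDB Add2=6; issue SUB r1<-Add2 // r0:6,r1:Add2,r2:Mul1,r3:6
cycle 6: issue MUL r0<-Mul2 // r0:Mul2,r1:Add2,r2:Mul1,r3:6
cycle 7: CDB Add1=12 // r0:Mul2,r1:Add2,r2:Mul1,r3:6
cycle 8: - // r0:Mul2,r1:Add2,r2:Mul1,r3:6
cycle 9: CDB Mul1=36 // r0:Mul2,r1:Add2,r2:36,r3:6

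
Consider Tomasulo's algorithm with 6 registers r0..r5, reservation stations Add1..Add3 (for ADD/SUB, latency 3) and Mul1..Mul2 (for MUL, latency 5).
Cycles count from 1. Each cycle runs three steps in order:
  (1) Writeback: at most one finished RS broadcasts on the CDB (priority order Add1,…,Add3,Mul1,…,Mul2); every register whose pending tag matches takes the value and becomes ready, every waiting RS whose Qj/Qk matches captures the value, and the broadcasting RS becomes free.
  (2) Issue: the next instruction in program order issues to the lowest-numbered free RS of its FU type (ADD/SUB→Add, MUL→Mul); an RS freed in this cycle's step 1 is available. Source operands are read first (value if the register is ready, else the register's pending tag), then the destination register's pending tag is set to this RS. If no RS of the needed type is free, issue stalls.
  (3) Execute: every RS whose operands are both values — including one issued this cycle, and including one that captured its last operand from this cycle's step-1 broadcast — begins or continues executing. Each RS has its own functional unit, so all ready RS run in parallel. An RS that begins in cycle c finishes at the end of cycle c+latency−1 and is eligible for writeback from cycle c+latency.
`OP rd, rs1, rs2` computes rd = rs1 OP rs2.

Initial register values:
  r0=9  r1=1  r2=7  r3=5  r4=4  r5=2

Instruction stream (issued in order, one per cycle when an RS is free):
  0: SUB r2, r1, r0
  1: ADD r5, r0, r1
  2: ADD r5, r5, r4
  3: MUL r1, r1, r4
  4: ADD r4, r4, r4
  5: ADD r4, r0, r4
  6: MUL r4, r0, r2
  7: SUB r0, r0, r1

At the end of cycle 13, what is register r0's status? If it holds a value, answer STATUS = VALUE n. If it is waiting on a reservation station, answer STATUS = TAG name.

  c1: issue SUB r2<-Add1  regs: r0:9,r1:1,r2:Add1,r3:5,r4:4,r5:2
  c2: issue ADD r5<-Add2  regs: r0:9,r1:1,r2:Add1,r3:5,r4:4,r5:Add2
  c3: issue ADD r5<-Add3  regs: r0:9,r1:1,r2:Add1,r3:5,r4:4,r5:Add3
  c4: CDB Add1=-8; issue MUL r1<-Mul1  regs: r0:9,r1:Mul1,r2:-8,r3:5,r4:4,r5:Add3
  c5: CDB Add2=10; issue ADD r4<-Add1  regs: r0:9,r1:Mul1,r2:-8,r3:5,r4:Add1,r5:Add3
  c6: issue ADD r4<-Add2  regs: r0:9,r1:Mul1,r2:-8,r3:5,r4:Add2,r5:Add3
  c7: issue MUL r4<-Mul2  regs: r0:9,r1:Mul1,r2:-8,r3:5,r4:Mul2,r5:Add3
  c8: CDB Add1=8; issue SUB r0<-Add1  regs: r0:Add1,r1:Mul1,r2:-8,r3:5,r4:Mul2,r5:Add3
  c9: CDB Add3=14  regs: r0:Add1,r1:Mul1,r2:-8,r3:5,r4:Mul2,r5:14
  c10: CDB Mul1=4  regs: r0:Add1,r1:4,r2:-8,r3:5,r4:Mul2,r5:14
  c11: CDB Add2=17  regs: r0:Add1,r1:4,r2:-8,r3:5,r4:Mul2,r5:14
  c12: CDB Mul2=-72  regs: r0:Add1,r1:4,r2:-8,r3:5,r4:-72,r5:14
  c13: CDB Add1=5  regs: r0:5,r1:4,r2:-8,r3:5,r4:-72,r5:14

STATUS = VALUE 5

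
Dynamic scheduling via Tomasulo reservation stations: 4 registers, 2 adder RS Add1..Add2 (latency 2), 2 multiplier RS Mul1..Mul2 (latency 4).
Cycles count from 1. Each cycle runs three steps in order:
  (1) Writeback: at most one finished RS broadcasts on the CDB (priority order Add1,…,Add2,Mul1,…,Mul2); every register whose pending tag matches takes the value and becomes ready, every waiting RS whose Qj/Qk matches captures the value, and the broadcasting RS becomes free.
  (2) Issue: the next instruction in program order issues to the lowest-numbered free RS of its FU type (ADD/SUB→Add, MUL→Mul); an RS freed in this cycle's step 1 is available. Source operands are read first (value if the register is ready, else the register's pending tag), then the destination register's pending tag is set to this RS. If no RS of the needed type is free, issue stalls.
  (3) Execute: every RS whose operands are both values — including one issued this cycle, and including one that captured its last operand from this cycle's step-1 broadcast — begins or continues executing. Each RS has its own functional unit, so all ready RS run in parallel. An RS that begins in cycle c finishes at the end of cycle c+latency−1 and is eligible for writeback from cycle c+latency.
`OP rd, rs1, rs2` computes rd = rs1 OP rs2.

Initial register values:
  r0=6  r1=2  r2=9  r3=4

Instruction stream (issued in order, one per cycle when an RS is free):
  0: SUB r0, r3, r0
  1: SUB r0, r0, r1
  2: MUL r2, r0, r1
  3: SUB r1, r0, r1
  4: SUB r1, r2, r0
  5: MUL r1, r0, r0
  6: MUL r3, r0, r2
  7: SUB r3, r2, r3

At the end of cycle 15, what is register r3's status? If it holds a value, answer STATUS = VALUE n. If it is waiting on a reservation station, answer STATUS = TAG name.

STATUS = VALUE -40

  c1: issue SUB r0<-Add1  regs: r0:Add1,r1:2,r2:9,r3:4
  c2: issue SUB r0<-Add2  regs: r0:Add2,r1:2,r2:9,r3:4
  c3: CDB Add1=-2; issue MUL r2<-Mul1  regs: r0:Add2,r1:2,r2:Mul1,r3:4
  c4: issue SUB r1<-Add1  regs: r0:Add2,r1:Add1,r2:Mul1,r3:4
  c5: CDB Add2=-4; issue SUB r1<-Add2  regs: r0:-4,r1:Add2,r2:Mul1,r3:4
  c6: issue MUL r1<-Mul2  regs: r0:-4,r1:Mul2,r2:Mul1,r3:4
  c7: CDB Add1=-6; stall  regs: r0:-4,r1:Mul2,r2:Mul1,r3:4
  c8: stall  regs: r0:-4,r1:Mul2,r2:Mul1,r3:4
  c9: CDB Mul1=-8; issue MUL r3<-Mul1  regs: r0:-4,r1:Mul2,r2:-8,r3:Mul1
  c10: CDB Mul2=16; issue SUB r3<-Add1  regs: r0:-4,r1:16,r2:-8,r3:Add1
  c11: CDB Add2=-4  regs: r0:-4,r1:16,r2:-8,r3:Add1
  c12: -  regs: r0:-4,r1:16,r2:-8,r3:Add1
  c13: CDB Mul1=32  regs: r0:-4,r1:16,r2:-8,r3:Add1
  c14: -  regs: r0:-4,r1:16,r2:-8,r3:Add1
  c15: CDB Add1=-40  regs: r0:-4,r1:16,r2:-8,r3:-40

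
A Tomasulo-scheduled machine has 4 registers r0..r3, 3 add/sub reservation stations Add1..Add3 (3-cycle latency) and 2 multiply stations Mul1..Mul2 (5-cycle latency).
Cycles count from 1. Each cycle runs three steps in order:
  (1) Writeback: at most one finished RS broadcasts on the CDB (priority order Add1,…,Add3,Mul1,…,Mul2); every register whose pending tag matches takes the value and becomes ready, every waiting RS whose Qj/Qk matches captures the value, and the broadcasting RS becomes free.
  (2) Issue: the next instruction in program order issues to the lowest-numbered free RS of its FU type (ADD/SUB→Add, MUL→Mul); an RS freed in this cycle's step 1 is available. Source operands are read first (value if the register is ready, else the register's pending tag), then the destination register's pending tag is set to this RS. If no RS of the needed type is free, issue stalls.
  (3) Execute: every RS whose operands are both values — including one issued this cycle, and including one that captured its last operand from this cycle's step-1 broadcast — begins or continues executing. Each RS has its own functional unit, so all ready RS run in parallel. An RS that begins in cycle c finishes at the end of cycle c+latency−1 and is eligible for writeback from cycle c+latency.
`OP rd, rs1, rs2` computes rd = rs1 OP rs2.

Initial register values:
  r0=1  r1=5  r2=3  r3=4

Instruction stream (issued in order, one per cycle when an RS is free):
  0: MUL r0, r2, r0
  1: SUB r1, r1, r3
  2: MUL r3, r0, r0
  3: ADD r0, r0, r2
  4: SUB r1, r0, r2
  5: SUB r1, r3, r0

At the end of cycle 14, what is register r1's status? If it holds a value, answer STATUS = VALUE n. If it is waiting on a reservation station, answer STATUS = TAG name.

cycle 1: issue MUL r0<-Mul1 // r0:Mul1,r1:5,r2:3,r3:4
cycle 2: issue SUB r1<-Add1 // r0:Mul1,r1:Add1,r2:3,r3:4
cycle 3: issue MUL r3<-Mul2 // r0:Mul1,r1:Add1,r2:3,r3:Mul2
cycle 4: issue ADD r0<-Add2 // r0:Add2,r1:Add1,r2:3,r3:Mul2
cycle 5: CDB Add1=1; issue SUB r1<-Add1 // r0:Add2,r1:Add1,r2:3,r3:Mul2
cycle 6: CDB Mul1=3; issue SUB r1<-Add3 // r0:Add2,r1:Add3,r2:3,r3:Mul2
cycle 7: - // r0:Add2,r1:Add3,r2:3,r3:Mul2
cycle 8: - // r0:Add2,r1:Add3,r2:3,r3:Mul2
cycle 9: CDB Add2=6 // r0:6,r1:Add3,r2:3,r3:Mul2
cycle 10: - // r0:6,r1:Add3,r2:3,r3:Mul2
cycle 11: CDB Mul2=9 // r0:6,r1:Add3,r2:3,r3:9
cycle 12: CDB Add1=3 // r0:6,r1:Add3,r2:3,r3:9
cycle 13: - // r0:6,r1:Add3,r2:3,r3:9
cycle 14: CDB Add3=3 // r0:6,r1:3,r2:3,r3:9

STATUS = VALUE 3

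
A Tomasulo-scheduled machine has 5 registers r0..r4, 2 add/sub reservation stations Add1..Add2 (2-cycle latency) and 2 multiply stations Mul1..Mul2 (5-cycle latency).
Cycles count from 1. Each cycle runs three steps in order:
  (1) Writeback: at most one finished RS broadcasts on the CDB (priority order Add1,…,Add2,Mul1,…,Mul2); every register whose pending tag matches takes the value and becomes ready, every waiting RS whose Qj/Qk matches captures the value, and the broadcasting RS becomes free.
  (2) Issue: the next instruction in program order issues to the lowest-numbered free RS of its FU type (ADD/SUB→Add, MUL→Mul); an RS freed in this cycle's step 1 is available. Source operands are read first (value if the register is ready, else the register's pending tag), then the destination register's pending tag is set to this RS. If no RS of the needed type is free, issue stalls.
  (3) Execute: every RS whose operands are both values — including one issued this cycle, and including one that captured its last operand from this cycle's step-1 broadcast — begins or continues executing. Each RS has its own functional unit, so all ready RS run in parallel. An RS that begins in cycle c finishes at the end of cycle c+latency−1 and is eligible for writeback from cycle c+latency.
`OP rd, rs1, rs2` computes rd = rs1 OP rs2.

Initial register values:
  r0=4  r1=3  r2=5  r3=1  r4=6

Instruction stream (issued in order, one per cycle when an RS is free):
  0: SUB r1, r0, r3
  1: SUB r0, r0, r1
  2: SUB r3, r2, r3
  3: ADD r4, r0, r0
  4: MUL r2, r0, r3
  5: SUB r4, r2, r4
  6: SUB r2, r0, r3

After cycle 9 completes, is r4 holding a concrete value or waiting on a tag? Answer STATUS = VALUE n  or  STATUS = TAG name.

c1: issue SUB r1<-Add1 | r0:4,r1:Add1,r2:5,r3:1,r4:6
c2: issue SUB r0<-Add2 | r0:Add2,r1:Add1,r2:5,r3:1,r4:6
c3: CDB Add1=3; issue SUB r3<-Add1 | r0:Add2,r1:3,r2:5,r3:Add1,r4:6
c4: stall | r0:Add2,r1:3,r2:5,r3:Add1,r4:6
c5: CDB Add1=4; issue ADD r4<-Add1 | r0:Add2,r1:3,r2:5,r3:4,r4:Add1
c6: CDB Add2=1; issue MUL r2<-Mul1 | r0:1,r1:3,r2:Mul1,r3:4,r4:Add1
c7: issue SUB r4<-Add2 | r0:1,r1:3,r2:Mul1,r3:4,r4:Add2
c8: CDB Add1=2; issue SUB r2<-Add1 | r0:1,r1:3,r2:Add1,r3:4,r4:Add2
c9: - | r0:1,r1:3,r2:Add1,r3:4,r4:Add2

STATUS = TAG Add2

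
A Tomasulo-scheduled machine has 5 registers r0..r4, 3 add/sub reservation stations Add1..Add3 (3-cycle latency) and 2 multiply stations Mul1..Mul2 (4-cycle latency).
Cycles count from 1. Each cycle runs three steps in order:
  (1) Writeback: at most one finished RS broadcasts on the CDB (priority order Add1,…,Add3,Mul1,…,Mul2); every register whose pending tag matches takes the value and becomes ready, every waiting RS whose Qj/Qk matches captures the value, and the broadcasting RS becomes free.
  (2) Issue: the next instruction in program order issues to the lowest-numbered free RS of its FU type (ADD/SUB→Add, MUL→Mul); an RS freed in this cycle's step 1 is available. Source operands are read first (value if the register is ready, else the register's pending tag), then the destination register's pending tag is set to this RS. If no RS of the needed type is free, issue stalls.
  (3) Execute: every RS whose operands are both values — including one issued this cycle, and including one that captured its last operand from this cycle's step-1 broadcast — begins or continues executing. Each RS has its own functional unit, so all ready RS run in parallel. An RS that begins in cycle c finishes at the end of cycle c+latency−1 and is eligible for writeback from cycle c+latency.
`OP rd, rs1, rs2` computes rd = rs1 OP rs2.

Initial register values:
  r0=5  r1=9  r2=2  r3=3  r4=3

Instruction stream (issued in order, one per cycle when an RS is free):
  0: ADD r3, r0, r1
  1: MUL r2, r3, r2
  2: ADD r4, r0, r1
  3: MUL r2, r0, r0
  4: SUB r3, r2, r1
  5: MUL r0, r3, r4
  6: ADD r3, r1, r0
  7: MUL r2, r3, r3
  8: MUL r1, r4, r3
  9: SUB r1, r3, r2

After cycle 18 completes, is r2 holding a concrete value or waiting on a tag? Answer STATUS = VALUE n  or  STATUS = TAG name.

STATUS = TAG Mul2

cycle 1: issue ADD r3<-Add1 // r0:5,r1:9,r2:2,r3:Add1,r4:3
cycle 2: issue MUL r2<-Mul1 // r0:5,r1:9,r2:Mul1,r3:Add1,r4:3
cycle 3: issue ADD r4<-Add2 // r0:5,r1:9,r2:Mul1,r3:Add1,r4:Add2
cycle 4: CDB Add1=14; issue MUL r2<-Mul2 // r0:5,r1:9,r2:Mul2,r3:14,r4:Add2
cycle 5: issue SUB r3<-Add1 // r0:5,r1:9,r2:Mul2,r3:Add1,r4:Add2
cycle 6: CDB Add2=14; stall // r0:5,r1:9,r2:Mul2,r3:Add1,r4:14
cycle 7: stall // r0:5,r1:9,r2:Mul2,r3:Add1,r4:14
cycle 8: CDB Mul1=28; issue MUL r0<-Mul1 // r0:Mul1,r1:9,r2:Mul2,r3:Add1,r4:14
cycle 9: CDB Mul2=25; issue ADD r3<-Add2 // r0:Mul1,r1:9,r2:25,r3:Add2,r4:14
cycle 10: issue MUL r2<-Mul2 // r0:Mul1,r1:9,r2:Mul2,r3:Add2,r4:14
cycle 11: stall // r0:Mul1,r1:9,r2:Mul2,r3:Add2,r4:14
cycle 12: CDB Add1=16; stall // r0:Mul1,r1:9,r2:Mul2,r3:Add2,r4:14
cycle 13: stall // r0:Mul1,r1:9,r2:Mul2,r3:Add2,r4:14
cycle 14: stall // r0:Mul1,r1:9,r2:Mul2,r3:Add2,r4:14
cycle 15: stall // r0:Mul1,r1:9,r2:Mul2,r3:Add2,r4:14
cycle 16: CDB Mul1=224; issue MUL r1<-Mul1 // r0:224,r1:Mul1,r2:Mul2,r3:Add2,r4:14
cycle 17: issue SUB r1<-Add1 // r0:224,r1:Add1,r2:Mul2,r3:Add2,r4:14
cycle 18: - // r0:224,r1:Add1,r2:Mul2,r3:Add2,r4:14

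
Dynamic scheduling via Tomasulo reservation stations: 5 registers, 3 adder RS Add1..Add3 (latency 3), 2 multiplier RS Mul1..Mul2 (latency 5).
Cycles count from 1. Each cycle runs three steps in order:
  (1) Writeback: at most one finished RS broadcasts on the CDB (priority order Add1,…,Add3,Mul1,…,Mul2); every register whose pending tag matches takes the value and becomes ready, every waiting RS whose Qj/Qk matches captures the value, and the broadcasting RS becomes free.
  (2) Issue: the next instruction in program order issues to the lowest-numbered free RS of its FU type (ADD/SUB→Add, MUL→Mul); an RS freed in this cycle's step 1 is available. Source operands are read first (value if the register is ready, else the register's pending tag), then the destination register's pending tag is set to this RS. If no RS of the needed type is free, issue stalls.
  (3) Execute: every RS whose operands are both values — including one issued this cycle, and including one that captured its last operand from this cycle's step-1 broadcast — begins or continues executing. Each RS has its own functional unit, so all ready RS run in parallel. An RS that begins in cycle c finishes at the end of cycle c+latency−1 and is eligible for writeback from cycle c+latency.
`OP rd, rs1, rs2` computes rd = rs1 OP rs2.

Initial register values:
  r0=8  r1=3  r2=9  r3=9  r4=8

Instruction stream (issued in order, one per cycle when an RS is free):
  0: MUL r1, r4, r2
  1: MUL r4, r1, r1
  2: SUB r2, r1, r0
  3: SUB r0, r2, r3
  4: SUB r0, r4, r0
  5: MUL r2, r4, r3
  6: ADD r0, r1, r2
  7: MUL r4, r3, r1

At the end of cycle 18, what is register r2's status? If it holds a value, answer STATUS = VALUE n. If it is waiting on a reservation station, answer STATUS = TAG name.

cycle 1: issue MUL r1<-Mul1 // r0:8,r1:Mul1,r2:9,r3:9,r4:8
cycle 2: issue MUL r4<-Mul2 // r0:8,r1:Mul1,r2:9,r3:9,r4:Mul2
cycle 3: issue SUB r2<-Add1 // r0:8,r1:Mul1,r2:Add1,r3:9,r4:Mul2
cycle 4: issue SUB r0<-Add2 // r0:Add2,r1:Mul1,r2:Add1,r3:9,r4:Mul2
cycle 5: issue SUB r0<-Add3 // r0:Add3,r1:Mul1,r2:Add1,r3:9,r4:Mul2
cycle 6: CDB Mul1=72; issue MUL r2<-Mul1 // r0:Add3,r1:72,r2:Mul1,r3:9,r4:Mul2
cycle 7: stall // r0:Add3,r1:72,r2:Mul1,r3:9,r4:Mul2
cycle 8: stall // r0:Add3,r1:72,r2:Mul1,r3:9,r4:Mul2
cycle 9: CDB Add1=64; issue ADD r0<-Add1 // r0:Add1,r1:72,r2:Mul1,r3:9,r4:Mul2
cycle 10: stall // r0:Add1,r1:72,r2:Mul1,r3:9,r4:Mul2
cycle 11: CDB Mul2=5184; issue MUL r4<-Mul2 // r0:Add1,r1:72,r2:Mul1,r3:9,r4:Mul2
cycle 12: CDB Add2=55 // r0:Add1,r1:72,r2:Mul1,r3:9,r4:Mul2
cycle 13: - // r0:Add1,r1:72,r2:Mul1,r3:9,r4:Mul2
cycle 14: - // r0:Add1,r1:72,r2:Mul1,r3:9,r4:Mul2
cycle 15: CDB Add3=5129 // r0:Add1,r1:72,r2:Mul1,r3:9,r4:Mul2
cycle 16: CDB Mul1=46656 // r0:Add1,r1:72,r2:46656,r3:9,r4:Mul2
cycle 17: CDB Mul2=648 // r0:Add1,r1:72,r2:46656,r3:9,r4:648
cycle 18: - // r0:Add1,r1:72,r2:46656,r3:9,r4:648

STATUS = VALUE 46656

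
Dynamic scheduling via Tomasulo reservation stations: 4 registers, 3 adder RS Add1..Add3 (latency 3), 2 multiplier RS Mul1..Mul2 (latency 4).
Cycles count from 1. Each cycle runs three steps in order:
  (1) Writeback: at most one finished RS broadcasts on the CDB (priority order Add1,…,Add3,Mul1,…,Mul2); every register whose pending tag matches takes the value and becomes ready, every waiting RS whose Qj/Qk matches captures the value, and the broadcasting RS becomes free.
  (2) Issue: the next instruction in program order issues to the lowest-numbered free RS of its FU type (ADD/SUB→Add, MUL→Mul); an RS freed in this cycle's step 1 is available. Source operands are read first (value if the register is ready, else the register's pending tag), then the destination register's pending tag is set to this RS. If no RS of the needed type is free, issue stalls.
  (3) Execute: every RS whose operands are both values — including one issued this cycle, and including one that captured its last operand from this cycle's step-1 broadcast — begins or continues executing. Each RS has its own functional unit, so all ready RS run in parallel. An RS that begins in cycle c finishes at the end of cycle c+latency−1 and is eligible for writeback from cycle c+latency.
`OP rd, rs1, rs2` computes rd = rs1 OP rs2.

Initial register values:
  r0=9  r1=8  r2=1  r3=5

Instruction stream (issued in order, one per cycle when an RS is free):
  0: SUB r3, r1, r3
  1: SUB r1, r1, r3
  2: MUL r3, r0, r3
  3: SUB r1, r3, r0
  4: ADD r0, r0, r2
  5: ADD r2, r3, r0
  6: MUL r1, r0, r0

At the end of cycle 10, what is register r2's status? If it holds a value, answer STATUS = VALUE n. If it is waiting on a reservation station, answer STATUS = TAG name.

  c1: issue SUB r3<-Add1  regs: r0:9,r1:8,r2:1,r3:Add1
  c2: issue SUB r1<-Add2  regs: r0:9,r1:Add2,r2:1,r3:Add1
  c3: issue MUL r3<-Mul1  regs: r0:9,r1:Add2,r2:1,r3:Mul1
  c4: CDB Add1=3; issue SUB r1<-Add1  regs: r0:9,r1:Add1,r2:1,r3:Mul1
  c5: issue ADD r0<-Add3  regs: r0:Add3,r1:Add1,r2:1,r3:Mul1
  c6: stall  regs: r0:Add3,r1:Add1,r2:1,r3:Mul1
  c7: CDB Add2=5; issue ADD r2<-Add2  regs: r0:Add3,r1:Add1,r2:Add2,r3:Mul1
  c8: CDB Add3=10; issue MUL r1<-Mul2  regs: r0:10,r1:Mul2,r2:Add2,r3:Mul1
  c9: CDB Mul1=27  regs: r0:10,r1:Mul2,r2:Add2,r3:27
  c10: -  regs: r0:10,r1:Mul2,r2:Add2,r3:27

STATUS = TAG Add2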